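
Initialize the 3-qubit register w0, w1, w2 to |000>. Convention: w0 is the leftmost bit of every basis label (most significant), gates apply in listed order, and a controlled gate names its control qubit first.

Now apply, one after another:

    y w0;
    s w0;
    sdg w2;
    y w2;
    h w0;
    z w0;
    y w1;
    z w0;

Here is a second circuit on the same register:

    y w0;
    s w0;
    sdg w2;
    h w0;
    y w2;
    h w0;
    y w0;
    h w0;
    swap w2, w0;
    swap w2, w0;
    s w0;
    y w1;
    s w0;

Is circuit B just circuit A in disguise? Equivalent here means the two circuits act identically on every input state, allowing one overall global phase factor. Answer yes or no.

No, they are not equivalent — no single phase factor reconciles the two unitaries.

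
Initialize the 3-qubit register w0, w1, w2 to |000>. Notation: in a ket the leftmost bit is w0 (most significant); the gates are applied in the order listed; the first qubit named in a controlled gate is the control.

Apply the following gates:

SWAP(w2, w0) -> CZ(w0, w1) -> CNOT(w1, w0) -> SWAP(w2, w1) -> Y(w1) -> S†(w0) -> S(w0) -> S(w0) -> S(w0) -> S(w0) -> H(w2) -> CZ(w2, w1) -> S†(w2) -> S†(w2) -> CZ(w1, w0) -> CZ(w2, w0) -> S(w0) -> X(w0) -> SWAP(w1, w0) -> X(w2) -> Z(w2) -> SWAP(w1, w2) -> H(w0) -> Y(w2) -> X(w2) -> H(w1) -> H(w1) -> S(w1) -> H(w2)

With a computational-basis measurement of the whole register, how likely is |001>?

Outcome |001> occurs with probability 1/8. Key observation: steps 7-10 multiply out to the identity, so the circuit reduces to the remaining gates.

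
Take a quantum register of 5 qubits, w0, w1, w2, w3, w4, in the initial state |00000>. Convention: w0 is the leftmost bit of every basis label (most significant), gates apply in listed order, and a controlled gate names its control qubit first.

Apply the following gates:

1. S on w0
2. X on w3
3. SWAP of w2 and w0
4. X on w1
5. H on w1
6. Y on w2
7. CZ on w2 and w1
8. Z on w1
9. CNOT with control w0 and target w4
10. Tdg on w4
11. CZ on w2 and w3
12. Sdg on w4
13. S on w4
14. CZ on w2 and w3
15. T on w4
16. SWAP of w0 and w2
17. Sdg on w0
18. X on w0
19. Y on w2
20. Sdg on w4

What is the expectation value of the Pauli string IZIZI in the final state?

The observable IZIZI averages to 0. Key observation: steps 10-15 multiply out to the identity, so the circuit reduces to the remaining gates.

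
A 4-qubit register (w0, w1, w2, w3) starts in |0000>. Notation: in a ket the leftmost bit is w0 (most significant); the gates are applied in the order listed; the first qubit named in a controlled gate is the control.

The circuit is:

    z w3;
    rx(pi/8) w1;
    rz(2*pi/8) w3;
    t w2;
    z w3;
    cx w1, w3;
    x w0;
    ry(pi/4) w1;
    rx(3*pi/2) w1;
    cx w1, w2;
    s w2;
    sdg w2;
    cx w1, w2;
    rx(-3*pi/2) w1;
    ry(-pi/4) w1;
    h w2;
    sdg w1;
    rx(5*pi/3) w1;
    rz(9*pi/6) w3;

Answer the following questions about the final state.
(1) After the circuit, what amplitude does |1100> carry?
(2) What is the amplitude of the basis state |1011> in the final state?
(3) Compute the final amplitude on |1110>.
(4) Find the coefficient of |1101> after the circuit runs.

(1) The final state's coefficient on |1100> equals sqrt(2)*exp(5*I*pi/8)*cos(pi/16)/4. Key observation: the block from step 8 through step 15 cancels to the identity and can be dropped.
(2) The amplitude on |1011> is -sqrt(2)*exp(I*pi/8)*sin(pi/16)/4.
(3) The final state's coefficient on |1110> equals sqrt(2)*exp(5*I*pi/8)*cos(pi/16)/4.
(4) |1101> carries amplitude sqrt(6)*exp(5*I*pi/8)*sin(pi/16)/4 in the final state.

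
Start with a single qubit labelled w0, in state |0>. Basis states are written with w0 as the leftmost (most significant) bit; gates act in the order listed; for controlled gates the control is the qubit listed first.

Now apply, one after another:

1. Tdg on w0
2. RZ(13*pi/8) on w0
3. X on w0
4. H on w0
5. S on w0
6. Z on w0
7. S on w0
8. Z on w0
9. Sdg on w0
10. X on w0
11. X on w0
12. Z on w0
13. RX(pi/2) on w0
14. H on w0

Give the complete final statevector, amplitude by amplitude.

After the circuit, the state carries amplitude -sqrt(2)*exp(3*I*pi/16)/2 on |0>, -sqrt(2)*exp(3*I*pi/16)/2 on |1>. Key observation: steps 10-11 multiply out to the identity, so the circuit reduces to the remaining gates.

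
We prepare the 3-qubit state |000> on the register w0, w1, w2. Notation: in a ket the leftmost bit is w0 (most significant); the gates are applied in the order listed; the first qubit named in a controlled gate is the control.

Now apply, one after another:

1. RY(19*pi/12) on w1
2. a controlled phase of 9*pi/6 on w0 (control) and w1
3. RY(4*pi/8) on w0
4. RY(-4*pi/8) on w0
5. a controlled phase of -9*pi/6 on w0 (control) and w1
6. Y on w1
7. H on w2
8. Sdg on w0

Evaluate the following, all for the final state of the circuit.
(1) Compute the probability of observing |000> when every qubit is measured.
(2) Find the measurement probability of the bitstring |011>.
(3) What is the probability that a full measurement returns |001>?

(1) A full measurement returns |000> with probability -sqrt(6)/16 + sqrt(2)/16 + 1/4. Key observation: the block from step 2 through step 5 cancels to the identity and can be dropped.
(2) The probability of measuring |011> is -sqrt(2)/16 + sqrt(6)/16 + 1/4.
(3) Outcome |001> occurs with probability -sqrt(6)/16 + sqrt(2)/16 + 1/4.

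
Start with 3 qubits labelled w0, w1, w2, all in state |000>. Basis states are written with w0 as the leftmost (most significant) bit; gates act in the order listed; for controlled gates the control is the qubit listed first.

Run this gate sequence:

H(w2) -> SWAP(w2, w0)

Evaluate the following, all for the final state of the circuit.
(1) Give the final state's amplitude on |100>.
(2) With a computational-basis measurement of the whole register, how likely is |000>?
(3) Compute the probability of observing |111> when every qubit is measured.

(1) The amplitude on |100> is sqrt(2)/2.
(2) A full measurement returns |000> with probability 1/2.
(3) The probability of measuring |111> is 0.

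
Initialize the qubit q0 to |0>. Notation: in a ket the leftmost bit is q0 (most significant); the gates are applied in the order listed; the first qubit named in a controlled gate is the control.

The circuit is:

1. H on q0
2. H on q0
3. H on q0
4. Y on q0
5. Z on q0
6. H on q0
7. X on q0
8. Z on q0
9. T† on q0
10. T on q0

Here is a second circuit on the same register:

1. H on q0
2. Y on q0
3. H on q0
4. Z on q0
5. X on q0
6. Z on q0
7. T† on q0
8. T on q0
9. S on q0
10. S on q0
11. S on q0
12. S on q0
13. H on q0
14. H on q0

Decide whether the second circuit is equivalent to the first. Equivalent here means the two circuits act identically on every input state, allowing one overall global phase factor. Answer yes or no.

No: there is an input state on which the two circuits produce genuinely different outputs (not merely differing by a phase).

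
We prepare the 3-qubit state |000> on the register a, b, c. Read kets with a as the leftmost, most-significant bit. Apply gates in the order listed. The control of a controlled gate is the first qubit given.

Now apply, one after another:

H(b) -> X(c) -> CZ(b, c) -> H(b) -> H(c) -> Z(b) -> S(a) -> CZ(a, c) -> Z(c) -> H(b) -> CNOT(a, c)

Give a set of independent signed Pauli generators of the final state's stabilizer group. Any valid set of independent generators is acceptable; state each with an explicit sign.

One valid set of independent stabilizer generators is -IXI, +IIX, +ZII (any independent generating set of the same group is equally correct).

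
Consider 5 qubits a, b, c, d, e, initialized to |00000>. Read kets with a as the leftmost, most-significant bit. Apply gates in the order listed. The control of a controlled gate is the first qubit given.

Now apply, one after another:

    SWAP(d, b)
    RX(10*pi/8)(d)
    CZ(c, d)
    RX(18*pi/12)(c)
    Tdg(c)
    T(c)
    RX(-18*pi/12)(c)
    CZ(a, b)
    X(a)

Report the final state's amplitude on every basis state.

The final amplitudes are -sqrt(2 - sqrt(2))/2 on |10000>, -I*sqrt(sqrt(2) + 2)/2 on |10010>, and 0 on every other basis state. Key observation: gates 4-7 undo each other exactly, leaving only the rest of the circuit to track.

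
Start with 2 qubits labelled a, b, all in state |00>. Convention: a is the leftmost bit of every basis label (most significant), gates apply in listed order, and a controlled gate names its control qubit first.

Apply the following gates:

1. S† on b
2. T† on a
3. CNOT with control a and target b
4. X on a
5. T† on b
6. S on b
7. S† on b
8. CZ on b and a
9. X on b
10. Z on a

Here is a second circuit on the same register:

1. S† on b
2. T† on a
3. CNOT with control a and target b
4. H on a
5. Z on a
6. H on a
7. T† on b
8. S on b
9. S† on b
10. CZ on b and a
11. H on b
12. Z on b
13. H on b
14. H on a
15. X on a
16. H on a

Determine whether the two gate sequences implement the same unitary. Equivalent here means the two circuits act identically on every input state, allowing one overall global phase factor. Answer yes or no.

Yes: on every input state the two circuits agree up to one overall phase factor.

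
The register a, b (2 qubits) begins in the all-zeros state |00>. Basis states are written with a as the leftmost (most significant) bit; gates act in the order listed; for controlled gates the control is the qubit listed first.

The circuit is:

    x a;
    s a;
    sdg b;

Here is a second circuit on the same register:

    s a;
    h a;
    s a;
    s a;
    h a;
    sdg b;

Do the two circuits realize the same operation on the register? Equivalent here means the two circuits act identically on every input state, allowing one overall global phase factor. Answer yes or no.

No — the two circuits implement different unitaries, even allowing a global phase.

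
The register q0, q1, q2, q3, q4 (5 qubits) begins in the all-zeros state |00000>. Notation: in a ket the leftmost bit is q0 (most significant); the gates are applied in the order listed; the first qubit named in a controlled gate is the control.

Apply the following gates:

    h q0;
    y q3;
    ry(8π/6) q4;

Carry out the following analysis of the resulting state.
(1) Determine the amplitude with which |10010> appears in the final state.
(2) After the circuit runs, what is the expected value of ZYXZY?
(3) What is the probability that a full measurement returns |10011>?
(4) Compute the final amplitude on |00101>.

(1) |10010> carries amplitude -sqrt(2)*I/4 in the final state.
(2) In the final state, ZYXZY has expectation 0.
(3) Outcome |10011> occurs with probability 3/8.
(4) The final state's coefficient on |00101> equals 0.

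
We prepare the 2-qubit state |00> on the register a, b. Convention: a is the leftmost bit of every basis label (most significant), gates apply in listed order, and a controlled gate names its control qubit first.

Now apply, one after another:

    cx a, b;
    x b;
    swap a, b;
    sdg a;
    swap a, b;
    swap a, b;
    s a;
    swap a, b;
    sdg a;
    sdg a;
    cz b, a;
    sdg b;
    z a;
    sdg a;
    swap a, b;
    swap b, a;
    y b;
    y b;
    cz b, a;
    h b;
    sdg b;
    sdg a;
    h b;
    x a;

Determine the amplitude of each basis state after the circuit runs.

The resulting statevector has amplitude 0 on |00>, 0 on |01>, 1/2 - I/2 on |10>, -1/2 - I/2 on |11>. Key observation: gates 3-8 undo each other exactly, leaving only the rest of the circuit to track.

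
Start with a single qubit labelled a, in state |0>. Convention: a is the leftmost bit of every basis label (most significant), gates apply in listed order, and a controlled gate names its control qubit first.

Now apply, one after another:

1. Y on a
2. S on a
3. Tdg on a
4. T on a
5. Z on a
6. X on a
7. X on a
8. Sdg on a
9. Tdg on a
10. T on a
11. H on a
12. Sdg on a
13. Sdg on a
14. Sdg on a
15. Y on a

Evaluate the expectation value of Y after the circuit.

The expectation value of Y is -1.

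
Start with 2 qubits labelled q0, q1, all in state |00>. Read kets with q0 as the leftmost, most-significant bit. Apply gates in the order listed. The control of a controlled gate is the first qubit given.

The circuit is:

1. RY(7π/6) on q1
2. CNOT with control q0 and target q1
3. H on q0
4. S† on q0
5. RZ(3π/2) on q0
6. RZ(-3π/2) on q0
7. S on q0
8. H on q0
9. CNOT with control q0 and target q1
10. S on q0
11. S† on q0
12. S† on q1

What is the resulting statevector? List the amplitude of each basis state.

The resulting statevector has amplitude -sqrt(6)/4 + sqrt(2)/4 on |00>, I*(-sqrt(6) - sqrt(2))/4 on |01>, 0 on |10>, 0 on |11>.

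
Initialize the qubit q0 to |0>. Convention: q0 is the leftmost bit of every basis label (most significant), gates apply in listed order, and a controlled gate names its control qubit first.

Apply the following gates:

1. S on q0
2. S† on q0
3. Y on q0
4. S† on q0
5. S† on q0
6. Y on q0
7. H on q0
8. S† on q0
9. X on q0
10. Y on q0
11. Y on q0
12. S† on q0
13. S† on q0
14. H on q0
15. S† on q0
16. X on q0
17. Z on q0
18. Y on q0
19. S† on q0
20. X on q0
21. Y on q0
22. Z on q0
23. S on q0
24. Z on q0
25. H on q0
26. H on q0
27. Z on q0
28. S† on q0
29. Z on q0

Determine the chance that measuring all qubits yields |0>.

Outcome |0> occurs with probability 1/2. Key observation: the block from step 22 through step 29 cancels to the identity and can be dropped.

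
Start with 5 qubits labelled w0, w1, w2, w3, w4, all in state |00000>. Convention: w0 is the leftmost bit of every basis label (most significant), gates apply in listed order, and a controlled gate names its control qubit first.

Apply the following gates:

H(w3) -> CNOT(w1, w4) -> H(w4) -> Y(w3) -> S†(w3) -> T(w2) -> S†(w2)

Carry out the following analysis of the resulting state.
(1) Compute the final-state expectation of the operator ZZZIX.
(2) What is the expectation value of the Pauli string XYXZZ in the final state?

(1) In the final state, ZZZIX has expectation 1.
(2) In the final state, XYXZZ has expectation 0.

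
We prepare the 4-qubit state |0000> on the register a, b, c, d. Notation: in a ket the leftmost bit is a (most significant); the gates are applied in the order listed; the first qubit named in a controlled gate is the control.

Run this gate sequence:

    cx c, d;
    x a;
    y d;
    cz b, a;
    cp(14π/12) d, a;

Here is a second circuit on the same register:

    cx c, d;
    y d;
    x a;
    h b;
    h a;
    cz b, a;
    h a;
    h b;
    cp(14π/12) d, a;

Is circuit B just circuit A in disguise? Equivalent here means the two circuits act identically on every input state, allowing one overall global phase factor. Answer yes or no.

No, they are not equivalent — no single phase factor reconciles the two unitaries.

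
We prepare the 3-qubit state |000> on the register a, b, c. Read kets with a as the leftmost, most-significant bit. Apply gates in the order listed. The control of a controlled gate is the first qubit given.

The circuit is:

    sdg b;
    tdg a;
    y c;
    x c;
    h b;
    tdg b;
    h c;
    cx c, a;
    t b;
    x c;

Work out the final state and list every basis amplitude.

After the circuit, the state carries amplitude 0 on |000>, I/2 on |001>, 0 on |010>, I/2 on |011>, I/2 on |100>, 0 on |101>, I/2 on |110>, 0 on |111>.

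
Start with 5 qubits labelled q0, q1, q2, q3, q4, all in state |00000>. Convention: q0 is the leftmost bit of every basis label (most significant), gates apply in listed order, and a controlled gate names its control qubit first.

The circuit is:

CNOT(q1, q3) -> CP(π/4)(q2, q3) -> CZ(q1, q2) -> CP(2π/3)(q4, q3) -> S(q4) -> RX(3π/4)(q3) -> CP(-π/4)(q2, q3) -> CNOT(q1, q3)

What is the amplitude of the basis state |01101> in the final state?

|01101> carries amplitude 0 in the final state.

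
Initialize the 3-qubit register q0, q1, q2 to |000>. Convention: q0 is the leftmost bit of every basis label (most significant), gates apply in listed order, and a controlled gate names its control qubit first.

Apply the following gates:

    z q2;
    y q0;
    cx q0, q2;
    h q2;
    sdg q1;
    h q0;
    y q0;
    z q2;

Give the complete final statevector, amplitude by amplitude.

The resulting statevector has amplitude -1/2 on |000>, -1/2 on |001>, 0 on |010>, 0 on |011>, -1/2 on |100>, -1/2 on |101>, 0 on |110>, 0 on |111>.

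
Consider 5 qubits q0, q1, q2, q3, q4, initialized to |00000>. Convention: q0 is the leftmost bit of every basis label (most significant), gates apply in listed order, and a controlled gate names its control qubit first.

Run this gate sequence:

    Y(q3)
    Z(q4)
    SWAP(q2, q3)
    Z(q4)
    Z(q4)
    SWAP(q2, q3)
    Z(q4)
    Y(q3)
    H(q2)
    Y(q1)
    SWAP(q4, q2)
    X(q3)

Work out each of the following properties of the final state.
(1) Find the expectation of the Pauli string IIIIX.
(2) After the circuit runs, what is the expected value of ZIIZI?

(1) In the final state, IIIIX has expectation 1. Key observation: gates 1-8 undo each other exactly, leaving only the rest of the circuit to track.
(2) In the final state, ZIIZI has expectation -1.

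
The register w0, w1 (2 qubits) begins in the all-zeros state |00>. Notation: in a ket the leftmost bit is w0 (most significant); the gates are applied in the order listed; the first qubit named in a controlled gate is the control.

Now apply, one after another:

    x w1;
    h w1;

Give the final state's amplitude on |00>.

The amplitude on |00> is sqrt(2)/2.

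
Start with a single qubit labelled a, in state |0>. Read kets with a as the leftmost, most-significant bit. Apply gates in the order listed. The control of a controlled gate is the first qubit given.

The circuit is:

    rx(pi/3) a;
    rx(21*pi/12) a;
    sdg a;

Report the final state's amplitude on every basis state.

The resulting statevector has amplitude -sqrt(3*sqrt(2) + 6)/4 - sqrt(2 - sqrt(2))/4 on |0>, -sqrt(6 - 3*sqrt(2))/4 + sqrt(sqrt(2) + 2)/4 on |1>.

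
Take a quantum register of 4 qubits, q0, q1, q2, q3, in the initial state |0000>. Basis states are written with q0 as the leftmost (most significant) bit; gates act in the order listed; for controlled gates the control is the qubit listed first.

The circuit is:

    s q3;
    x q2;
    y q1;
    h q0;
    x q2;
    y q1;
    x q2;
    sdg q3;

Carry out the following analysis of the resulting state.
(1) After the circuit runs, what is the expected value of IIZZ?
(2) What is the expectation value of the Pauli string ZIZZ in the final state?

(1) The expectation value of IIZZ is -1.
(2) The observable ZIZZ averages to 0.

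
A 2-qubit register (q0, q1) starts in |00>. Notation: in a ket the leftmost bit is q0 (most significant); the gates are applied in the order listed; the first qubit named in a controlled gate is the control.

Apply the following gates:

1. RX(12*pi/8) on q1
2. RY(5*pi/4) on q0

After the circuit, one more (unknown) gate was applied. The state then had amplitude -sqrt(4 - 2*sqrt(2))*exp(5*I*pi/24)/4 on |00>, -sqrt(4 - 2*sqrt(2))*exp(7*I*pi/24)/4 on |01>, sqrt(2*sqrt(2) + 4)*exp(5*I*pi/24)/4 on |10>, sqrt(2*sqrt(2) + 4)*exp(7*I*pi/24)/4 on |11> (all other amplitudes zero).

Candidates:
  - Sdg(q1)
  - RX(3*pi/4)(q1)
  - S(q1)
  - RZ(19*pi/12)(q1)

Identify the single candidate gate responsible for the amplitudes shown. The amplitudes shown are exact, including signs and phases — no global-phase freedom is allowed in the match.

It was RZ(19*pi/12)(q1) that produced the state shown.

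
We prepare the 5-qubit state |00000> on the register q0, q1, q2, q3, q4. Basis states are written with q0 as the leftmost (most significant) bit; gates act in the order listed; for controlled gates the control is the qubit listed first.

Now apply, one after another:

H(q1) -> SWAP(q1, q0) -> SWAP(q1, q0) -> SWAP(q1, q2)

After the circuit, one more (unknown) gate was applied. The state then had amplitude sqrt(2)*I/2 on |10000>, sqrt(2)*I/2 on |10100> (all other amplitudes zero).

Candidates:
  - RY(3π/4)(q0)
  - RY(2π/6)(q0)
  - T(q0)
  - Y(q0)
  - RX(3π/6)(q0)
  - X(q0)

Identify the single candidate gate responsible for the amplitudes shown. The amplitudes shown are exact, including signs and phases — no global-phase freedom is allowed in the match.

The unique candidate consistent with the amplitudes is Y(q0). Key observation: the block from step 2 through step 3 cancels to the identity and can be dropped.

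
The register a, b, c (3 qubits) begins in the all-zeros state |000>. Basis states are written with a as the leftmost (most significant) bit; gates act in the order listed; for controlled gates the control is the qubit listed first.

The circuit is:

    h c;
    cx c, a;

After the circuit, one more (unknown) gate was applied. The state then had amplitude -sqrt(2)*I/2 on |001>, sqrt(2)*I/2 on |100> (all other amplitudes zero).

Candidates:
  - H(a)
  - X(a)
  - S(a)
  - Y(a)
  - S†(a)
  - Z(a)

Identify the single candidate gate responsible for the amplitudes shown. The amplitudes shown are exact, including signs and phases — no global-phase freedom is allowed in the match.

It was Y(a) that produced the state shown.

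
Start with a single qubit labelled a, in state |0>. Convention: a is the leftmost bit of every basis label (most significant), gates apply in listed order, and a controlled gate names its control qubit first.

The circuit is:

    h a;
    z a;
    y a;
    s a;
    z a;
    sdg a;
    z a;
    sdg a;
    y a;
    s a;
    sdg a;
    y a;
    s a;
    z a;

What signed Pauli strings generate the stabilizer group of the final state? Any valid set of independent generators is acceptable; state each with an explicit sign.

The stabilizer group can be generated by -X, among other valid generating sets. Key observation: steps 7-14 multiply out to the identity, so the circuit reduces to the remaining gates.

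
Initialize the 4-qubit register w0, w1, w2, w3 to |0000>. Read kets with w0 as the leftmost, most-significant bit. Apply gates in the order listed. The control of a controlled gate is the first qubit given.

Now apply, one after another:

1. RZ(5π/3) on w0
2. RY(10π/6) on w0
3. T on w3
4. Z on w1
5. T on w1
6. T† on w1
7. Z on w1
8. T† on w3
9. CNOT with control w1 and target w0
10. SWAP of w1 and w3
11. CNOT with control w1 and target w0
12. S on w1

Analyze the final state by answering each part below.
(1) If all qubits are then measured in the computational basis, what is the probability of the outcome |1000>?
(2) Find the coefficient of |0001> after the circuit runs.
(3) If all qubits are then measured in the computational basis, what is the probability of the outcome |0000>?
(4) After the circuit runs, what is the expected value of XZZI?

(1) The probability of measuring |1000> is 1/4. Key observation: gates 3-8 undo each other exactly, leaving only the rest of the circuit to track.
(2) The amplitude on |0001> is 0.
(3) The probability of measuring |0000> is 3/4.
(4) The expectation value of XZZI is -sqrt(3)/2.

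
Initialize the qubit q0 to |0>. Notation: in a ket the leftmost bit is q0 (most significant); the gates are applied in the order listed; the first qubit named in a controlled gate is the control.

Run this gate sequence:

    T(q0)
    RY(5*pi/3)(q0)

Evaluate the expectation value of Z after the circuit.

The expectation value of Z is 1/2.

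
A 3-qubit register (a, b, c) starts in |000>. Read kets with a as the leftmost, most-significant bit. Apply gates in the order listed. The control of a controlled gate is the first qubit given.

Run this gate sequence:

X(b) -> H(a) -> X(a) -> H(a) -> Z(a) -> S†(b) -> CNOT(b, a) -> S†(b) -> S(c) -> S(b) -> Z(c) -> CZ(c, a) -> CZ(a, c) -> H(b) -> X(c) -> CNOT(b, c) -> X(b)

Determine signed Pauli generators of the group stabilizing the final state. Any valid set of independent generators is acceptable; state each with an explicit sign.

The final state is stabilized by the group generated by -IXX, -ZII, +IZZ; other independent generating sets are equally valid. Key observation: steps 2-5 multiply out to the identity, so the circuit reduces to the remaining gates.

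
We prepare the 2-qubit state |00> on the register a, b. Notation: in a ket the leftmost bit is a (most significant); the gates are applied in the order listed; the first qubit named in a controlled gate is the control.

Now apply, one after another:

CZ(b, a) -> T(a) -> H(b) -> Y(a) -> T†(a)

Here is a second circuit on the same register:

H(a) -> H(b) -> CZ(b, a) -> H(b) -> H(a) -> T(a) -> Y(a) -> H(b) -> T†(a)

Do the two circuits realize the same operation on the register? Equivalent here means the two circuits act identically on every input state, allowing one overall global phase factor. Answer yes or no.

No, they are not equivalent — no single phase factor reconciles the two unitaries.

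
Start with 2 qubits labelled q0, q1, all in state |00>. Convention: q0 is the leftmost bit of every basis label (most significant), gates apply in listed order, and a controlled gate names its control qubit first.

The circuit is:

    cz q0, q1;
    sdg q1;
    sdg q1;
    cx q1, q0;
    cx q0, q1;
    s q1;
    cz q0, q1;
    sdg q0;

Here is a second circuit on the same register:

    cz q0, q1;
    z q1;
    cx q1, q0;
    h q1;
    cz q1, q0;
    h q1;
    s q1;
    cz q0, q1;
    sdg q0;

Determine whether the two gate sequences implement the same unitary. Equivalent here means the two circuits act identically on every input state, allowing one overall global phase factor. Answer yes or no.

Yes — the two circuits implement the same unitary up to a global phase.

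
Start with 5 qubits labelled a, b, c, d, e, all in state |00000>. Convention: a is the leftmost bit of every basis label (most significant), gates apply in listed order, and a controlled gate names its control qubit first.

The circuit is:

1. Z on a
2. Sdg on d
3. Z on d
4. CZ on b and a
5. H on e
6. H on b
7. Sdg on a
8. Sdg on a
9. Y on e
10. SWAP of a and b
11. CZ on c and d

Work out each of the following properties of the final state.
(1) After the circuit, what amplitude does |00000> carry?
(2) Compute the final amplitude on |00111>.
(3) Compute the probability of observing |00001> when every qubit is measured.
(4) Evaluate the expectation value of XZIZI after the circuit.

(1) The amplitude on |00000> is -I/2.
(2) The amplitude on |00111> is 0.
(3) The probability of measuring |00001> is 1/4.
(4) The expectation value of XZIZI is 1.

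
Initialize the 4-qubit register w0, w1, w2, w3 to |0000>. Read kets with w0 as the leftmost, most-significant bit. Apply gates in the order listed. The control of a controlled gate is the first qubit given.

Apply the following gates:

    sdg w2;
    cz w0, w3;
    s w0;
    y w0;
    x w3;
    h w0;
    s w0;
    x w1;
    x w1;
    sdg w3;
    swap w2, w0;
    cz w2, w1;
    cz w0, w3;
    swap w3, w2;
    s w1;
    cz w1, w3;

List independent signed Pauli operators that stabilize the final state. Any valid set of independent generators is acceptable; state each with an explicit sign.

The final state is stabilized by the group generated by -IIIY, +ZIII, +IZII, -IIZI; other independent generating sets are equally valid. Key observation: steps 8-9 multiply out to the identity, so the circuit reduces to the remaining gates.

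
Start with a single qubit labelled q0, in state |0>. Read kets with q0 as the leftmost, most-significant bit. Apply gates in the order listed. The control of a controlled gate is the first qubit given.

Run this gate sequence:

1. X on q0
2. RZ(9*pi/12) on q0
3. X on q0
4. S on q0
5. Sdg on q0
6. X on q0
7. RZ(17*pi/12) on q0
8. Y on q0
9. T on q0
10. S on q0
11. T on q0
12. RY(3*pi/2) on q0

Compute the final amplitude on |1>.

The amplitude on |1> is sqrt(2)*exp(7*I*pi/12)/2.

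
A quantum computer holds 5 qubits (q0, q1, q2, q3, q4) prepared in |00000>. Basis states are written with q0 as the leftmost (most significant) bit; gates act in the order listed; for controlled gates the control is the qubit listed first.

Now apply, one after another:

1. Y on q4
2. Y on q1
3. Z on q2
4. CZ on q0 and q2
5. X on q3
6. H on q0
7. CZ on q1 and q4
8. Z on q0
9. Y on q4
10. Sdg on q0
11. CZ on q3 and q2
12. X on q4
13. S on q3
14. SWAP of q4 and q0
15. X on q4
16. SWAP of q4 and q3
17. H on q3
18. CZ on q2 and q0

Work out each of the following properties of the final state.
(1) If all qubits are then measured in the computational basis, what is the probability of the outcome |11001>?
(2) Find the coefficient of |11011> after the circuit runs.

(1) A full measurement returns |11001> with probability 1/2.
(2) The amplitude on |11011> is -1/2 + I/2.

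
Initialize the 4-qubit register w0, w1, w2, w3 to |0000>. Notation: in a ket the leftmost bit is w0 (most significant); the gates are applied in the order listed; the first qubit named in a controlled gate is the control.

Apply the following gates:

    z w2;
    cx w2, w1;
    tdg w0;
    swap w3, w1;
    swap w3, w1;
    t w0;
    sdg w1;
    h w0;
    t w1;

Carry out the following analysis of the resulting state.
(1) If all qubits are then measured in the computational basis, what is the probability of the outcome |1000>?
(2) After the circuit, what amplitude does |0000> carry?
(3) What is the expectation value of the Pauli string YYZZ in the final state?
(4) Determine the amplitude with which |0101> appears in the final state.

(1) The probability of measuring |1000> is 1/2. Key observation: steps 3-6 multiply out to the identity, so the circuit reduces to the remaining gates.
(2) The final state's coefficient on |0000> equals sqrt(2)/2.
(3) The expectation value of YYZZ is 0.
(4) The amplitude on |0101> is 0.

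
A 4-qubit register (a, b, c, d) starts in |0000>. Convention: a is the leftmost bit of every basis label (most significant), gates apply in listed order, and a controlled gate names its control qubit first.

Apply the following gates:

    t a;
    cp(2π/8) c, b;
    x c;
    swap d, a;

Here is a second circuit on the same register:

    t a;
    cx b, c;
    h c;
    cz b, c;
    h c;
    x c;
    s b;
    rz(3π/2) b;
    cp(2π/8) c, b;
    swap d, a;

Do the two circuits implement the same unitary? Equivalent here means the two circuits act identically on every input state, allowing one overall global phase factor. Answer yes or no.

No: there is an input state on which the two circuits produce genuinely different outputs (not merely differing by a phase).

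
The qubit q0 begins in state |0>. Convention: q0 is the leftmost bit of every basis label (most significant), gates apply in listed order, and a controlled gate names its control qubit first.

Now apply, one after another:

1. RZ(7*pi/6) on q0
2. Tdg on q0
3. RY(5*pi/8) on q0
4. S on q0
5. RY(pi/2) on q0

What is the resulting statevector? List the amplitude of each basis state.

The resulting statevector has amplitude -sqrt(2)*exp(5*I*pi/48)/2 on |0>, -sqrt(2)*(sin(3*pi/16) + I*cos(3*pi/16))*exp(5*I*pi/12)/2 on |1>.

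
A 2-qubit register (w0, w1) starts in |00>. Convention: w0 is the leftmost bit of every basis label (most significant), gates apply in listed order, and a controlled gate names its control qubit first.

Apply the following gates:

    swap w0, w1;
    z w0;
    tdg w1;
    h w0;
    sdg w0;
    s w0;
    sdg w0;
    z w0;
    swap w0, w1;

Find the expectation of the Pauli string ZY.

In the final state, ZY has expectation 1.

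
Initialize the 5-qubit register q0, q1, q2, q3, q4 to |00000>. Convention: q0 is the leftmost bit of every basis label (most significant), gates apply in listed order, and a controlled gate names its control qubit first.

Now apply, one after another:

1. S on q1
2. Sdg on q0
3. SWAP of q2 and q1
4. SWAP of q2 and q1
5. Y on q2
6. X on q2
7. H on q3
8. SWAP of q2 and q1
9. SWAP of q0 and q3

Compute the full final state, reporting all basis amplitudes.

The resulting statevector has amplitude sqrt(2)*I/2 on |00000>, sqrt(2)*I/2 on |10000>, and 0 on every other basis state.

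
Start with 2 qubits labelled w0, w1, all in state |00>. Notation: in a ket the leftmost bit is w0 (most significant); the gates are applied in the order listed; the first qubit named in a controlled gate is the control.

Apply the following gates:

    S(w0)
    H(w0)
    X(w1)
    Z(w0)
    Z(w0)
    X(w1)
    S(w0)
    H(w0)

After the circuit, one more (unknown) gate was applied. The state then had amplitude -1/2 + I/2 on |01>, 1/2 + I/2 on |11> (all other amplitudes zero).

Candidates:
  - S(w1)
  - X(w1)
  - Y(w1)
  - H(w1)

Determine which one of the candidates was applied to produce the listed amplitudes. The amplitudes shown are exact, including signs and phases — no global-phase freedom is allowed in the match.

It was Y(w1) that produced the state shown. Key observation: gates 3-6 undo each other exactly, leaving only the rest of the circuit to track.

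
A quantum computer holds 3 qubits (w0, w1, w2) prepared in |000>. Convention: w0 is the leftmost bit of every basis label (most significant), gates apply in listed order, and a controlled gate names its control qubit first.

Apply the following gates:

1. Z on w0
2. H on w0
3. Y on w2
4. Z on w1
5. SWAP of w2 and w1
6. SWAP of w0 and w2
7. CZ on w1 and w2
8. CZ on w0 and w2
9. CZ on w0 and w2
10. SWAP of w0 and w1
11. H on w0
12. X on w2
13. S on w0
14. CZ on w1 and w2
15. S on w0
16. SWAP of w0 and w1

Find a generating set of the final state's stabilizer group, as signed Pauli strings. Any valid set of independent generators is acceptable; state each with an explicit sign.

One valid set of independent stabilizer generators is +IXI, -IIX, +ZII (any independent generating set of the same group is equally correct). Key observation: gates 8-9 undo each other exactly, leaving only the rest of the circuit to track.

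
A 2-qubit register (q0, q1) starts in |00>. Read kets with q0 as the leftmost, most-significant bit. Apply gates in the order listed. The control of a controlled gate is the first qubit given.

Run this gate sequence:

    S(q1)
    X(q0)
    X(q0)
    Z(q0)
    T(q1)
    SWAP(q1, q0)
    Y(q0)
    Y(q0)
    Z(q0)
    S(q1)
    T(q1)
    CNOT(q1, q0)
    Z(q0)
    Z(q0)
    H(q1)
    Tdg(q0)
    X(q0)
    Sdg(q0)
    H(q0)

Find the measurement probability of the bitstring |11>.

A full measurement returns |11> with probability 1/4.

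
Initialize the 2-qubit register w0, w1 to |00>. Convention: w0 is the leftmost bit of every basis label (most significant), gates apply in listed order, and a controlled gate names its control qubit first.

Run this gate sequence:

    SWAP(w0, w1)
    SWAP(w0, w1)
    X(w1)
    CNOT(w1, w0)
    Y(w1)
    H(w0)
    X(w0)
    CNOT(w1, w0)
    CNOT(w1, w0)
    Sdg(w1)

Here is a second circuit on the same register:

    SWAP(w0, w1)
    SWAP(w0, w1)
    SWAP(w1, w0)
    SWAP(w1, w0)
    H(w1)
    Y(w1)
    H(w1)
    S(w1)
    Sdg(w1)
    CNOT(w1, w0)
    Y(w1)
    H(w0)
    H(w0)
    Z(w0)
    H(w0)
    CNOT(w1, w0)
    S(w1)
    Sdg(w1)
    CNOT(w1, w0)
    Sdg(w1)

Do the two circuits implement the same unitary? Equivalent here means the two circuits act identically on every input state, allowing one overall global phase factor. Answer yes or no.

No, they are not equivalent — no single phase factor reconciles the two unitaries.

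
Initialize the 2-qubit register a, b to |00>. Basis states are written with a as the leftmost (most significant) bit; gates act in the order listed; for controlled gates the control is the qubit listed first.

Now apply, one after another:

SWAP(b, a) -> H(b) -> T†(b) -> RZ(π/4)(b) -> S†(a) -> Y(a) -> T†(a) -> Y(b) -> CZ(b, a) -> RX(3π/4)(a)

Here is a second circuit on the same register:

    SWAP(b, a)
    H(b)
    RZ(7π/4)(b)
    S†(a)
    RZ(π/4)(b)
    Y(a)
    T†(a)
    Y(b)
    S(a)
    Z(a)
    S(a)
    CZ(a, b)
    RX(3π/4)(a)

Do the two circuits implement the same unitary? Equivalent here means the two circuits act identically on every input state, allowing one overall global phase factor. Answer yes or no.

Yes, they are equivalent — the unitaries differ by at most a global phase.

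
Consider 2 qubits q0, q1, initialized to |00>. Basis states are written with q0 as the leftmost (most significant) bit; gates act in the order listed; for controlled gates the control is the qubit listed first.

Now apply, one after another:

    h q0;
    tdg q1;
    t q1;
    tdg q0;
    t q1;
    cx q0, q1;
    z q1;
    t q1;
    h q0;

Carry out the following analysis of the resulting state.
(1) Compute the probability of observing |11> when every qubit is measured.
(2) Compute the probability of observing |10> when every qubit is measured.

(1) The probability of measuring |11> is 1/4.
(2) Outcome |10> occurs with probability 1/4.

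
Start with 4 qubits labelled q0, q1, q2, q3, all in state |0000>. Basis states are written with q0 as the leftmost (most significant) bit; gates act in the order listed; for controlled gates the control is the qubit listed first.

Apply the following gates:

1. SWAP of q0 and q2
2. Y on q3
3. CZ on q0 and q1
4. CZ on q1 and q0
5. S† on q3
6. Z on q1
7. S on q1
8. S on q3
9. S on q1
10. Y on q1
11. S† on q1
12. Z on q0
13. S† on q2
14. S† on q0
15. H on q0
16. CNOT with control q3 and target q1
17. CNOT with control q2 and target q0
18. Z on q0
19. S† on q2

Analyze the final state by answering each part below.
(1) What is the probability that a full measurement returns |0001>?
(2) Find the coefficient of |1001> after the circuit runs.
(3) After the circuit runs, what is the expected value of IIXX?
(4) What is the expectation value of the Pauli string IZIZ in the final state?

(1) Outcome |0001> occurs with probability 1/2.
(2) The amplitude on |1001> is -sqrt(2)*I/2.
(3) The observable IIXX averages to 0.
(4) The observable IZIZ averages to -1.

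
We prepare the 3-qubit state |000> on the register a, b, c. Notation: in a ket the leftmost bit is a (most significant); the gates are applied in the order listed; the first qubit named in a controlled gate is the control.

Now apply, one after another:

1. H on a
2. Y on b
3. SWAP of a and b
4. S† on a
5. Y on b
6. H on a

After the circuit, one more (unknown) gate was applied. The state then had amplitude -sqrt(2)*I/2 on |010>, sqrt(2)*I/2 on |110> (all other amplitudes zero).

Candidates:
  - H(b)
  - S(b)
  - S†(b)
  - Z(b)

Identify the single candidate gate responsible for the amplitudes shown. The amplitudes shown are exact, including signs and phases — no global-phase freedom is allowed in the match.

The applied gate was H(b).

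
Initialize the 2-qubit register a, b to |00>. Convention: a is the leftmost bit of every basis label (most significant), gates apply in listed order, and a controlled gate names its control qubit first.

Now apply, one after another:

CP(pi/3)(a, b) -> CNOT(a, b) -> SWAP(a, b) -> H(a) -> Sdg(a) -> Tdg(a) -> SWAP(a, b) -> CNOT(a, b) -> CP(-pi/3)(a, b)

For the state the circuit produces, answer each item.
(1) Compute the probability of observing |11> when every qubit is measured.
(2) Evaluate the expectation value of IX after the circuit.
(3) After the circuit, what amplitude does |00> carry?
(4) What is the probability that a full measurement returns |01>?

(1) A full measurement returns |11> with probability 0.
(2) The observable IX averages to -sqrt(2)/2.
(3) The final state's coefficient on |00> equals sqrt(2)/2.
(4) Outcome |01> occurs with probability 1/2.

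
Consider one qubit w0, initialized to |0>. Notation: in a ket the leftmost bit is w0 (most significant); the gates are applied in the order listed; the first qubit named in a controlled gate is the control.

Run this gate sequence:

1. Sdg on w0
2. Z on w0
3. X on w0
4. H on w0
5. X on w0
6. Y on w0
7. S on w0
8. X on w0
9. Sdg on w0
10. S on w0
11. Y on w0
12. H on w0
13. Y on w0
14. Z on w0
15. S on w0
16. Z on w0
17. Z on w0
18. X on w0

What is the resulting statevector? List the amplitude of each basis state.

The resulting statevector has amplitude -1/2 + I/2 on |0>, -1/2 + I/2 on |1>.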